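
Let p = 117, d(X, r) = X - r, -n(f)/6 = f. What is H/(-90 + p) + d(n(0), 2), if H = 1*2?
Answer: -52/27 ≈ -1.9259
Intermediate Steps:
n(f) = -6*f
H = 2
H/(-90 + p) + d(n(0), 2) = 2/(-90 + 117) + (-6*0 - 1*2) = 2/27 + (0 - 2) = 2*(1/27) - 2 = 2/27 - 2 = -52/27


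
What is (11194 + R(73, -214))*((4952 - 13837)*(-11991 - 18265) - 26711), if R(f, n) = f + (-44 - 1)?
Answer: 3016449461478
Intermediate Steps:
R(f, n) = -45 + f (R(f, n) = f - 45 = -45 + f)
(11194 + R(73, -214))*((4952 - 13837)*(-11991 - 18265) - 26711) = (11194 + (-45 + 73))*((4952 - 13837)*(-11991 - 18265) - 26711) = (11194 + 28)*(-8885*(-30256) - 26711) = 11222*(268824560 - 26711) = 11222*268797849 = 3016449461478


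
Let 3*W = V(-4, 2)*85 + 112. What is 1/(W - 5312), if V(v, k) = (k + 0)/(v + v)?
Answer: -4/21127 ≈ -0.00018933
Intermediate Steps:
V(v, k) = k/(2*v) (V(v, k) = k/((2*v)) = k*(1/(2*v)) = k/(2*v))
W = 121/4 (W = (((½)*2/(-4))*85 + 112)/3 = (((½)*2*(-¼))*85 + 112)/3 = (-¼*85 + 112)/3 = (-85/4 + 112)/3 = (⅓)*(363/4) = 121/4 ≈ 30.250)
1/(W - 5312) = 1/(121/4 - 5312) = 1/(-21127/4) = -4/21127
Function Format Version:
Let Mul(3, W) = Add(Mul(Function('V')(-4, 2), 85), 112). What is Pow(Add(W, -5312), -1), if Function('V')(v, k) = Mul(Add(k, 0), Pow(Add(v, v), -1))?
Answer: Rational(-4, 21127) ≈ -0.00018933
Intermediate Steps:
Function('V')(v, k) = Mul(Rational(1, 2), k, Pow(v, -1)) (Function('V')(v, k) = Mul(k, Pow(Mul(2, v), -1)) = Mul(k, Mul(Rational(1, 2), Pow(v, -1))) = Mul(Rational(1, 2), k, Pow(v, -1)))
W = Rational(121, 4) (W = Mul(Rational(1, 3), Add(Mul(Mul(Rational(1, 2), 2, Pow(-4, -1)), 85), 112)) = Mul(Rational(1, 3), Add(Mul(Mul(Rational(1, 2), 2, Rational(-1, 4)), 85), 112)) = Mul(Rational(1, 3), Add(Mul(Rational(-1, 4), 85), 112)) = Mul(Rational(1, 3), Add(Rational(-85, 4), 112)) = Mul(Rational(1, 3), Rational(363, 4)) = Rational(121, 4) ≈ 30.250)
Pow(Add(W, -5312), -1) = Pow(Add(Rational(121, 4), -5312), -1) = Pow(Rational(-21127, 4), -1) = Rational(-4, 21127)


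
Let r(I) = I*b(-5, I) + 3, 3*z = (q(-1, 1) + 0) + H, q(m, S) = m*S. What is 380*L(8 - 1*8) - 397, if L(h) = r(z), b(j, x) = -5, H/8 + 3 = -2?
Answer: 80129/3 ≈ 26710.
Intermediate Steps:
q(m, S) = S*m
H = -40 (H = -24 + 8*(-2) = -24 - 16 = -40)
z = -41/3 (z = ((1*(-1) + 0) - 40)/3 = ((-1 + 0) - 40)/3 = (-1 - 40)/3 = (⅓)*(-41) = -41/3 ≈ -13.667)
r(I) = 3 - 5*I (r(I) = I*(-5) + 3 = -5*I + 3 = 3 - 5*I)
L(h) = 214/3 (L(h) = 3 - 5*(-41/3) = 3 + 205/3 = 214/3)
380*L(8 - 1*8) - 397 = 380*(214/3) - 397 = 81320/3 - 397 = 80129/3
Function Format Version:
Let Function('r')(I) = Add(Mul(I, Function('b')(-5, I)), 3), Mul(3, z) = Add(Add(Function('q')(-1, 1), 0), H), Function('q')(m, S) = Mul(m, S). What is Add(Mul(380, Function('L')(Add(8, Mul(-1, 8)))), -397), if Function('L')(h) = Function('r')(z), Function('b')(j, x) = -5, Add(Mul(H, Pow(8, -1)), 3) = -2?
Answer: Rational(80129, 3) ≈ 26710.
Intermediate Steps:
Function('q')(m, S) = Mul(S, m)
H = -40 (H = Add(-24, Mul(8, -2)) = Add(-24, -16) = -40)
z = Rational(-41, 3) (z = Mul(Rational(1, 3), Add(Add(Mul(1, -1), 0), -40)) = Mul(Rational(1, 3), Add(Add(-1, 0), -40)) = Mul(Rational(1, 3), Add(-1, -40)) = Mul(Rational(1, 3), -41) = Rational(-41, 3) ≈ -13.667)
Function('r')(I) = Add(3, Mul(-5, I)) (Function('r')(I) = Add(Mul(I, -5), 3) = Add(Mul(-5, I), 3) = Add(3, Mul(-5, I)))
Function('L')(h) = Rational(214, 3) (Function('L')(h) = Add(3, Mul(-5, Rational(-41, 3))) = Add(3, Rational(205, 3)) = Rational(214, 3))
Add(Mul(380, Function('L')(Add(8, Mul(-1, 8)))), -397) = Add(Mul(380, Rational(214, 3)), -397) = Add(Rational(81320, 3), -397) = Rational(80129, 3)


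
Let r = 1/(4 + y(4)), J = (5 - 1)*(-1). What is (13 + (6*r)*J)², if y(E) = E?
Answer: 100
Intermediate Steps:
J = -4 (J = 4*(-1) = -4)
r = ⅛ (r = 1/(4 + 4) = 1/8 = ⅛ ≈ 0.12500)
(13 + (6*r)*J)² = (13 + (6*(⅛))*(-4))² = (13 + (¾)*(-4))² = (13 - 3)² = 10² = 100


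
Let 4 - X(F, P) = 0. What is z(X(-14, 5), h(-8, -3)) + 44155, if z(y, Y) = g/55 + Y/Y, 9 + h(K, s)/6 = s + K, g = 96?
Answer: 2428676/55 ≈ 44158.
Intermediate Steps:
X(F, P) = 4 (X(F, P) = 4 - 1*0 = 4 + 0 = 4)
h(K, s) = -54 + 6*K + 6*s (h(K, s) = -54 + 6*(s + K) = -54 + 6*(K + s) = -54 + (6*K + 6*s) = -54 + 6*K + 6*s)
z(y, Y) = 151/55 (z(y, Y) = 96/55 + Y/Y = 96*(1/55) + 1 = 96/55 + 1 = 151/55)
z(X(-14, 5), h(-8, -3)) + 44155 = 151/55 + 44155 = 2428676/55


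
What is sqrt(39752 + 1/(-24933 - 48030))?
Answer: 5*sqrt(7773139469)/2211 ≈ 199.38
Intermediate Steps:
sqrt(39752 + 1/(-24933 - 48030)) = sqrt(39752 + 1/(-72963)) = sqrt(39752 - 1/72963) = sqrt(2900425175/72963) = 5*sqrt(7773139469)/2211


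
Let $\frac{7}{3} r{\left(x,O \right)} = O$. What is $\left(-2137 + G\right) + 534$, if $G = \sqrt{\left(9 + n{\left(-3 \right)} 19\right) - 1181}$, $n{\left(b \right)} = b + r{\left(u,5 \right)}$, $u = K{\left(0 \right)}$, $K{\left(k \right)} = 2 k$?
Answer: $-1603 + \frac{i \sqrt{58226}}{7} \approx -1603.0 + 34.471 i$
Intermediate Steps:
$u = 0$ ($u = 2 \cdot 0 = 0$)
$r{\left(x,O \right)} = \frac{3 O}{7}$
$n{\left(b \right)} = \frac{15}{7} + b$ ($n{\left(b \right)} = b + \frac{3}{7} \cdot 5 = b + \frac{15}{7} = \frac{15}{7} + b$)
$G = \frac{i \sqrt{58226}}{7}$ ($G = \sqrt{\left(9 + \left(\frac{15}{7} - 3\right) 19\right) - 1181} = \sqrt{\left(9 - \frac{114}{7}\right) - 1181} = \sqrt{- \frac{51}{7} - 1181} = \sqrt{- \frac{8318}{7}} = \frac{i \sqrt{58226}}{7} \approx 34.471 i$)
$\left(-2137 + G\right) + 534 = \left(-2137 + \frac{i \sqrt{58226}}{7}\right) + 534 = -1603 + \frac{i \sqrt{58226}}{7}$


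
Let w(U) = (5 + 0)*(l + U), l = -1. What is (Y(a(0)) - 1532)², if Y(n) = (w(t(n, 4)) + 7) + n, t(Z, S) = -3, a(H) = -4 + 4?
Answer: 2387025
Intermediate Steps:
a(H) = 0
w(U) = -5 + 5*U (w(U) = (5 + 0)*(-1 + U) = 5*(-1 + U) = -5 + 5*U)
Y(n) = -13 + n (Y(n) = ((-5 + 5*(-3)) + 7) + n = ((-5 - 15) + 7) + n = (-20 + 7) + n = -13 + n)
(Y(a(0)) - 1532)² = ((-13 + 0) - 1532)² = (-13 - 1532)² = (-1545)² = 2387025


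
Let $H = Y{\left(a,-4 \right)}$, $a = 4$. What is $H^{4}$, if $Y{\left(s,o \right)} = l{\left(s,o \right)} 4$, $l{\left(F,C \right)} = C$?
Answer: $65536$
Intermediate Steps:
$Y{\left(s,o \right)} = 4 o$ ($Y{\left(s,o \right)} = o 4 = 4 o$)
$H = -16$ ($H = 4 \left(-4\right) = -16$)
$H^{4} = \left(-16\right)^{4} = 65536$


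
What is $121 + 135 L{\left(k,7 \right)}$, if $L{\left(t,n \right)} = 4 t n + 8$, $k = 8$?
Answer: $31441$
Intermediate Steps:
$L{\left(t,n \right)} = 8 + 4 n t$ ($L{\left(t,n \right)} = 4 n t + 8 = 8 + 4 n t$)
$121 + 135 L{\left(k,7 \right)} = 121 + 135 \left(8 + 4 \cdot 7 \cdot 8\right) = 121 + 135 \left(8 + 224\right) = 121 + 135 \cdot 232 = 121 + 31320 = 31441$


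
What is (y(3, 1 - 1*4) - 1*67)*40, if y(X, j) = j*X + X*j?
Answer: -3400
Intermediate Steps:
y(X, j) = 2*X*j (y(X, j) = X*j + X*j = 2*X*j)
(y(3, 1 - 1*4) - 1*67)*40 = (2*3*(1 - 1*4) - 1*67)*40 = (2*3*(1 - 4) - 67)*40 = (2*3*(-3) - 67)*40 = (-18 - 67)*40 = -85*40 = -3400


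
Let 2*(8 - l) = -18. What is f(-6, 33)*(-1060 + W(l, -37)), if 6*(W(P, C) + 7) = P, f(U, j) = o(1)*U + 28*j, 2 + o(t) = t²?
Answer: -989675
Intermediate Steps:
o(t) = -2 + t²
l = 17 (l = 8 - ½*(-18) = 8 + 9 = 17)
f(U, j) = -U + 28*j (f(U, j) = (-2 + 1²)*U + 28*j = (-2 + 1)*U + 28*j = -U + 28*j)
W(P, C) = -7 + P/6
f(-6, 33)*(-1060 + W(l, -37)) = (-1*(-6) + 28*33)*(-1060 + (-7 + (⅙)*17)) = (6 + 924)*(-1060 + (-7 + 17/6)) = 930*(-1060 - 25/6) = 930*(-6385/6) = -989675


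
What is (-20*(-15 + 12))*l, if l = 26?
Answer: 1560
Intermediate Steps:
(-20*(-15 + 12))*l = -20*(-15 + 12)*26 = -20*(-3)*26 = 60*26 = 1560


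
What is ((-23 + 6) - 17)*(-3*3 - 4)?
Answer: 442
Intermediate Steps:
((-23 + 6) - 17)*(-3*3 - 4) = (-17 - 17)*(-9 - 4) = -34*(-13) = 442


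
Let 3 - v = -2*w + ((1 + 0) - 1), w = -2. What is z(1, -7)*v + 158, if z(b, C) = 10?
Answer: 148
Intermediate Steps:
v = -1 (v = 3 - (-2*(-2) + ((1 + 0) - 1)) = 3 - (4 + (1 - 1)) = 3 - (4 + 0) = 3 - 1*4 = 3 - 4 = -1)
z(1, -7)*v + 158 = 10*(-1) + 158 = -10 + 158 = 148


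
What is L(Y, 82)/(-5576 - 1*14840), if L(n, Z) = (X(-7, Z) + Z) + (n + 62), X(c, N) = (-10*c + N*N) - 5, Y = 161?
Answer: -3547/10208 ≈ -0.34747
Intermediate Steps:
X(c, N) = -5 + N**2 - 10*c (X(c, N) = (-10*c + N**2) - 5 = (N**2 - 10*c) - 5 = -5 + N**2 - 10*c)
L(n, Z) = 127 + Z + n + Z**2 (L(n, Z) = ((-5 + Z**2 - 10*(-7)) + Z) + (n + 62) = ((-5 + Z**2 + 70) + Z) + (62 + n) = ((65 + Z**2) + Z) + (62 + n) = (65 + Z + Z**2) + (62 + n) = 127 + Z + n + Z**2)
L(Y, 82)/(-5576 - 1*14840) = (127 + 82 + 161 + 82**2)/(-5576 - 1*14840) = (127 + 82 + 161 + 6724)/(-5576 - 14840) = 7094/(-20416) = 7094*(-1/20416) = -3547/10208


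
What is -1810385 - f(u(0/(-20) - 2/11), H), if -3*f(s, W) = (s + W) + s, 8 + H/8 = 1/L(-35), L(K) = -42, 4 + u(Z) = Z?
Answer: -1254613565/693 ≈ -1.8104e+6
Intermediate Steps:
u(Z) = -4 + Z
H = -1348/21 (H = -64 + 8/(-42) = -64 + 8*(-1/42) = -64 - 4/21 = -1348/21 ≈ -64.190)
f(s, W) = -2*s/3 - W/3 (f(s, W) = -((s + W) + s)/3 = -((W + s) + s)/3 = -(W + 2*s)/3 = -2*s/3 - W/3)
-1810385 - f(u(0/(-20) - 2/11), H) = -1810385 - (-2*(-4 + (0/(-20) - 2/11))/3 - ⅓*(-1348/21)) = -1810385 - (-2*(-4 + (0*(-1/20) - 2*1/11))/3 + 1348/63) = -1810385 - (-2*(-4 + (0 - 2/11))/3 + 1348/63) = -1810385 - (-2*(-4 - 2/11)/3 + 1348/63) = -1810385 - (-⅔*(-46/11) + 1348/63) = -1810385 - (92/33 + 1348/63) = -1810385 - 1*16760/693 = -1810385 - 16760/693 = -1254613565/693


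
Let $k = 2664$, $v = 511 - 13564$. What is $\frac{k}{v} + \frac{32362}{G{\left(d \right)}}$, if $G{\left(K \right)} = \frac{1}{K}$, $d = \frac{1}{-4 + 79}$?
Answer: $\frac{140740462}{326325} \approx 431.29$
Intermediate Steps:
$v = -13053$
$d = \frac{1}{75} \approx 0.013333$
$\frac{k}{v} + \frac{32362}{G{\left(d \right)}} = \frac{2664}{-13053} + \frac{32362}{\frac{1}{\frac{1}{75}}} = 2664 \left(- \frac{1}{13053}\right) + \frac{32362}{75} = - \frac{888}{4351} + 32362 \cdot \frac{1}{75} = - \frac{888}{4351} + \frac{32362}{75} = \frac{140740462}{326325}$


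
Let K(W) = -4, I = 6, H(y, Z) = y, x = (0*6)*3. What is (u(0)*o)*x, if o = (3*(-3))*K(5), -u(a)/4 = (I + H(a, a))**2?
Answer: 0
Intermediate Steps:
x = 0 (x = 0*3 = 0)
u(a) = -4*(6 + a)**2
o = 36 (o = (3*(-3))*(-4) = -9*(-4) = 36)
(u(0)*o)*x = (-4*(6 + 0)**2*36)*0 = (-4*6**2*36)*0 = (-4*36*36)*0 = -144*36*0 = -5184*0 = 0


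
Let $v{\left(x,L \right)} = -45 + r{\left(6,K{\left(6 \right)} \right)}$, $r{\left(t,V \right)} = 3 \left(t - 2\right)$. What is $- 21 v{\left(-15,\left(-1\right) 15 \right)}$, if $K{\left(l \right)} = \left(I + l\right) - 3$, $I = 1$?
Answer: $693$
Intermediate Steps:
$K{\left(l \right)} = -2 + l$ ($K{\left(l \right)} = \left(1 + l\right) - 3 = -2 + l$)
$r{\left(t,V \right)} = -6 + 3 t$ ($r{\left(t,V \right)} = 3 \left(-2 + t\right) = -6 + 3 t$)
$v{\left(x,L \right)} = -33$ ($v{\left(x,L \right)} = -45 + \left(-6 + 3 \cdot 6\right) = -45 + \left(-6 + 18\right) = -45 + 12 = -33$)
$- 21 v{\left(-15,\left(-1\right) 15 \right)} = \left(-21\right) \left(-33\right) = 693$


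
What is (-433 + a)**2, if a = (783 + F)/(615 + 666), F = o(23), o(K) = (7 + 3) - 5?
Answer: 306788593225/1640961 ≈ 1.8696e+5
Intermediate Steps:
o(K) = 5 (o(K) = 10 - 5 = 5)
F = 5
a = 788/1281 (a = (783 + 5)/(615 + 666) = 788/1281 ≈ 0.61514)
(-433 + a)**2 = (-433 + 788/1281)**2 = (-553885/1281)**2 = 306788593225/1640961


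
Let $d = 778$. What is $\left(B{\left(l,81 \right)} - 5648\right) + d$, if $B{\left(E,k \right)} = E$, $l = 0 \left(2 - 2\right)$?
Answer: $-4870$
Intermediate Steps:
$l = 0$ ($l = 0 \cdot 0 = 0$)
$\left(B{\left(l,81 \right)} - 5648\right) + d = \left(0 - 5648\right) + 778 = -5648 + 778 = -4870$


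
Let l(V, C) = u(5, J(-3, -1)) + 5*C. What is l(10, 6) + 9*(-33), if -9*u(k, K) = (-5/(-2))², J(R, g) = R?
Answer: -9637/36 ≈ -267.69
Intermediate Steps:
u(k, K) = -25/36 (u(k, K) = -(-5/(-2))²/9 = -(-5*(-½))²/9 = -(5/2)²/9 = -⅑*25/4 = -25/36)
l(V, C) = -25/36 + 5*C
l(10, 6) + 9*(-33) = (-25/36 + 5*6) + 9*(-33) = (-25/36 + 30) - 297 = 1055/36 - 297 = -9637/36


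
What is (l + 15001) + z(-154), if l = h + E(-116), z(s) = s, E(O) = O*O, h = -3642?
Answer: 24661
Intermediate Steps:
E(O) = O²
l = 9814 (l = -3642 + (-116)² = -3642 + 13456 = 9814)
(l + 15001) + z(-154) = (9814 + 15001) - 154 = 24815 - 154 = 24661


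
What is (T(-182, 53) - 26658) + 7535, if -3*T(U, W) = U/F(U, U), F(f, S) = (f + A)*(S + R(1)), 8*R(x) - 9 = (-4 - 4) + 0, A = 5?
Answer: -14774523959/772605 ≈ -19123.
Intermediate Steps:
R(x) = ⅛ (R(x) = 9/8 + ((-4 - 4) + 0)/8 = 9/8 + (-8 + 0)/8 = 9/8 + (⅛)*(-8) = 9/8 - 1 = ⅛)
F(f, S) = (5 + f)*(⅛ + S) (F(f, S) = (f + 5)*(S + ⅛) = (5 + f)*(⅛ + S))
T(U, W) = -U/(3*(5/8 + U² + 41*U/8)) (T(U, W) = -U/(3*(5/8 + 5*U + U/8 + U*U)) = -U/(3*(5/8 + 5*U + U/8 + U²)) = -U/(3*(5/8 + U² + 41*U/8)))
(T(-182, 53) - 26658) + 7535 = (-8*(-182)/(15 + 24*(-182)² + 123*(-182)) - 26658) + 7535 = (-8*(-182)/(15 + 24*33124 - 22386) - 26658) + 7535 = (-8*(-182)/(15 + 794976 - 22386) - 26658) + 7535 = (-8*(-182)/772605 - 26658) + 7535 = (-8*(-182)*1/772605 - 26658) + 7535 = (1456/772605 - 26658) + 7535 = -20596102634/772605 + 7535 = -14774523959/772605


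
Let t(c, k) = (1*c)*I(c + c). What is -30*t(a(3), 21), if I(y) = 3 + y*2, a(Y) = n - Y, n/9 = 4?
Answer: -133650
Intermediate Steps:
n = 36 (n = 9*4 = 36)
a(Y) = 36 - Y
I(y) = 3 + 2*y
t(c, k) = c*(3 + 4*c) (t(c, k) = (1*c)*(3 + 2*(c + c)) = c*(3 + 2*(2*c)) = c*(3 + 4*c))
-30*t(a(3), 21) = -30*(36 - 1*3)*(3 + 4*(36 - 1*3)) = -30*(36 - 3)*(3 + 4*(36 - 3)) = -990*(3 + 4*33) = -990*(3 + 132) = -990*135 = -30*4455 = -133650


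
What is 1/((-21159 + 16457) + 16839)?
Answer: 1/12137 ≈ 8.2393e-5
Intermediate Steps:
1/((-21159 + 16457) + 16839) = 1/(-4702 + 16839) = 1/12137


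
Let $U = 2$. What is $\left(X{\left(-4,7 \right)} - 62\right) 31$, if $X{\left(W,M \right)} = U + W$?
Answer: $-1984$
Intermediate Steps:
$X{\left(W,M \right)} = 2 + W$
$\left(X{\left(-4,7 \right)} - 62\right) 31 = \left(\left(2 - 4\right) - 62\right) 31 = \left(-2 - 62\right) 31 = \left(-64\right) 31 = -1984$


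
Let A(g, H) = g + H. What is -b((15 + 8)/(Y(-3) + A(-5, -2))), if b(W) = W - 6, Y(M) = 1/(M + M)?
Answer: 396/43 ≈ 9.2093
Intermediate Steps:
A(g, H) = H + g
Y(M) = 1/(2*M)
b(W) = -6 + W
-b((15 + 8)/(Y(-3) + A(-5, -2))) = -(-6 + (15 + 8)/((½)/(-3) + (-2 - 5))) = -(-6 + 23/((½)*(-⅓) - 7)) = -(-6 + 23/(-⅙ - 7)) = -(-6 + 23/(-43/6)) = -(-6 + 23*(-6/43)) = -(-6 - 138/43) = -1*(-396/43) = 396/43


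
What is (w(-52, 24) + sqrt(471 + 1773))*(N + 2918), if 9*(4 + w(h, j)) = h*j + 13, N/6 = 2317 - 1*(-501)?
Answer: -25198846/9 + 39652*sqrt(561) ≈ -1.8607e+6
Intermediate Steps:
N = 16908 (N = 6*(2317 - 1*(-501)) = 6*(2317 + 501) = 6*2818 = 16908)
w(h, j) = -23/9 + h*j/9 (w(h, j) = -4 + (h*j + 13)/9 = -4 + (13 + h*j)/9 = -4 + (13/9 + h*j/9) = -23/9 + h*j/9)
(w(-52, 24) + sqrt(471 + 1773))*(N + 2918) = ((-23/9 + (1/9)*(-52)*24) + sqrt(471 + 1773))*(16908 + 2918) = ((-23/9 - 416/3) + sqrt(2244))*19826 = (-1271/9 + 2*sqrt(561))*19826 = -25198846/9 + 39652*sqrt(561)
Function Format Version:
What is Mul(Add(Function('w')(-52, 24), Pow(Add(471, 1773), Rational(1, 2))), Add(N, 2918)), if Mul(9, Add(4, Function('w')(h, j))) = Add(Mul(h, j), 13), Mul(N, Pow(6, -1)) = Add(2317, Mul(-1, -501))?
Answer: Add(Rational(-25198846, 9), Mul(39652, Pow(561, Rational(1, 2)))) ≈ -1.8607e+6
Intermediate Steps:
N = 16908 (N = Mul(6, Add(2317, Mul(-1, -501))) = Mul(6, Add(2317, 501)) = Mul(6, 2818) = 16908)
Function('w')(h, j) = Add(Rational(-23, 9), Mul(Rational(1, 9), h, j)) (Function('w')(h, j) = Add(-4, Mul(Rational(1, 9), Add(Mul(h, j), 13))) = Add(-4, Mul(Rational(1, 9), Add(13, Mul(h, j)))) = Add(-4, Add(Rational(13, 9), Mul(Rational(1, 9), h, j))) = Add(Rational(-23, 9), Mul(Rational(1, 9), h, j)))
Mul(Add(Function('w')(-52, 24), Pow(Add(471, 1773), Rational(1, 2))), Add(N, 2918)) = Mul(Add(Add(Rational(-23, 9), Mul(Rational(1, 9), -52, 24)), Pow(Add(471, 1773), Rational(1, 2))), Add(16908, 2918)) = Mul(Add(Add(Rational(-23, 9), Rational(-416, 3)), Pow(2244, Rational(1, 2))), 19826) = Mul(Add(Rational(-1271, 9), Mul(2, Pow(561, Rational(1, 2)))), 19826) = Add(Rational(-25198846, 9), Mul(39652, Pow(561, Rational(1, 2))))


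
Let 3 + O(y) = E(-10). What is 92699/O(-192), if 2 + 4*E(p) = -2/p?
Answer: -1853980/69 ≈ -26869.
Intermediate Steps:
E(p) = -1/2 - 1/(2*p) (E(p) = -1/2 + (-2/p)/4 = -1/2 - 1/(2*p))
O(y) = -69/20 (O(y) = -3 + (1/2)*(-1 - 1*(-10))/(-10) = -3 + (1/2)*(-1/10)*(-1 + 10) = -3 + (1/2)*(-1/10)*9 = -3 - 9/20 = -69/20)
92699/O(-192) = 92699/(-69/20) = 92699*(-20/69) = -1853980/69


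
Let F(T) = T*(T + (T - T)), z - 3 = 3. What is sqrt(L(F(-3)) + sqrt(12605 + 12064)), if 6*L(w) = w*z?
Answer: sqrt(9 + 3*sqrt(2741)) ≈ 12.887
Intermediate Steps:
z = 6 (z = 3 + 3 = 6)
F(T) = T**2 (F(T) = T*(T + 0) = T*T = T**2)
L(w) = w (L(w) = (w*6)/6 = (6*w)/6 = w)
sqrt(L(F(-3)) + sqrt(12605 + 12064)) = sqrt((-3)**2 + sqrt(12605 + 12064)) = sqrt(9 + sqrt(24669)) = sqrt(9 + 3*sqrt(2741))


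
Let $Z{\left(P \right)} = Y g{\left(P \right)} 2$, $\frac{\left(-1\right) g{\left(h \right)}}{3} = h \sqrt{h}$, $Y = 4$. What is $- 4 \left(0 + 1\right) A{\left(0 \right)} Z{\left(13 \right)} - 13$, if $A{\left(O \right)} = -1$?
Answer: $-13 - 1248 \sqrt{13} \approx -4512.7$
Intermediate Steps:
$g{\left(h \right)} = - 3 h^{\frac{3}{2}}$ ($g{\left(h \right)} = - 3 h \sqrt{h} = - 3 h^{\frac{3}{2}}$)
$Z{\left(P \right)} = - 24 P^{\frac{3}{2}}$ ($Z{\left(P \right)} = 4 \left(- 3 P^{\frac{3}{2}}\right) 2 = - 12 P^{\frac{3}{2}} \cdot 2 = - 24 P^{\frac{3}{2}}$)
$- 4 \left(0 + 1\right) A{\left(0 \right)} Z{\left(13 \right)} - 13 = - 4 \left(0 + 1\right) \left(-1\right) \left(- 24 \cdot 13^{\frac{3}{2}}\right) - 13 = - 4 \cdot 1 \left(-1\right) \left(- 24 \cdot 13 \sqrt{13}\right) - 13 = \left(-4\right) \left(-1\right) \left(- 312 \sqrt{13}\right) - 13 = 4 \left(- 312 \sqrt{13}\right) - 13 = - 1248 \sqrt{13} - 13 = -13 - 1248 \sqrt{13}$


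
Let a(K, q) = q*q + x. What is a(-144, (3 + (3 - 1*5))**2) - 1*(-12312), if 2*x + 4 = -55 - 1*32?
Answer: 24535/2 ≈ 12268.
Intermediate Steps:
x = -91/2 (x = -2 + (-55 - 1*32)/2 = -2 + (-55 - 32)/2 = -2 + (1/2)*(-87) = -2 - 87/2 = -91/2 ≈ -45.500)
a(K, q) = -91/2 + q**2 (a(K, q) = q*q - 91/2 = q**2 - 91/2 = -91/2 + q**2)
a(-144, (3 + (3 - 1*5))**2) - 1*(-12312) = (-91/2 + ((3 + (3 - 1*5))**2)**2) - 1*(-12312) = (-91/2 + ((3 + (3 - 5))**2)**2) + 12312 = (-91/2 + ((3 - 2)**2)**2) + 12312 = (-91/2 + (1**2)**2) + 12312 = (-91/2 + 1**2) + 12312 = (-91/2 + 1) + 12312 = -89/2 + 12312 = 24535/2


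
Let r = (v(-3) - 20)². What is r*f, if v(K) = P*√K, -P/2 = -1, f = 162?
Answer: 62856 - 12960*I*√3 ≈ 62856.0 - 22447.0*I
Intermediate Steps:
P = 2 (P = -2*(-1) = 2)
v(K) = 2*√K
r = (-20 + 2*I*√3)² (r = (2*√(-3) - 20)² = (2*(I*√3) - 20)² = (2*I*√3 - 20)² = (-20 + 2*I*√3)² ≈ 388.0 - 138.56*I)
r*f = (388 - 80*I*√3)*162 = 62856 - 12960*I*√3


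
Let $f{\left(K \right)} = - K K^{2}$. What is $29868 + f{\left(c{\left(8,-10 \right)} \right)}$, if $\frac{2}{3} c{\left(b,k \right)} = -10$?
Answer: $33243$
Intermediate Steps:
$c{\left(b,k \right)} = -15$ ($c{\left(b,k \right)} = \frac{3}{2} \left(-10\right) = -15$)
$f{\left(K \right)} = - K^{3}$
$29868 + f{\left(c{\left(8,-10 \right)} \right)} = 29868 - \left(-15\right)^{3} = 29868 - -3375 = 29868 + 3375 = 33243$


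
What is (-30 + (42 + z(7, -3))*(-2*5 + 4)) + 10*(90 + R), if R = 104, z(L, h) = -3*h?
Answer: 1604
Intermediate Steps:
(-30 + (42 + z(7, -3))*(-2*5 + 4)) + 10*(90 + R) = (-30 + (42 - 3*(-3))*(-2*5 + 4)) + 10*(90 + 104) = (-30 + (42 + 9)*(-10 + 4)) + 10*194 = (-30 + 51*(-6)) + 1940 = (-30 - 306) + 1940 = -336 + 1940 = 1604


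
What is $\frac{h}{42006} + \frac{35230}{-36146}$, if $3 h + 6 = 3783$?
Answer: $- \frac{717181783}{759174438} \approx -0.94469$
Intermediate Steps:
$h = 1259$ ($h = -2 + \frac{1}{3} \cdot 3783 = -2 + 1261 = 1259$)
$\frac{h}{42006} + \frac{35230}{-36146} = \frac{1259}{42006} + \frac{35230}{-36146} = 1259 \cdot \frac{1}{42006} + 35230 \left(- \frac{1}{36146}\right) = \frac{1259}{42006} - \frac{17615}{18073} = - \frac{717181783}{759174438}$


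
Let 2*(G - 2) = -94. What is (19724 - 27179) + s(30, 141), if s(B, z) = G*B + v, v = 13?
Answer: -8792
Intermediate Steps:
G = -45 (G = 2 + (1/2)*(-94) = 2 - 47 = -45)
s(B, z) = 13 - 45*B (s(B, z) = -45*B + 13 = 13 - 45*B)
(19724 - 27179) + s(30, 141) = (19724 - 27179) + (13 - 45*30) = -7455 + (13 - 1350) = -7455 - 1337 = -8792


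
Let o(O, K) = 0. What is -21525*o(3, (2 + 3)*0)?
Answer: 0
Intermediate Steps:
-21525*o(3, (2 + 3)*0) = -21525*0 = 0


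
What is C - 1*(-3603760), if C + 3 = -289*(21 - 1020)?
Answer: 3892468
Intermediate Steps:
C = 288708 (C = -3 - 289*(21 - 1020) = -3 - 289*(-999) = -3 + 288711 = 288708)
C - 1*(-3603760) = 288708 - 1*(-3603760) = 288708 + 3603760 = 3892468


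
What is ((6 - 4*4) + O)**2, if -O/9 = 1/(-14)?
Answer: 17161/196 ≈ 87.556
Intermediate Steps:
O = 9/14 (O = -9/(-14) = -9*(-1)/14 = -9*(-1/14) = 9/14 ≈ 0.64286)
((6 - 4*4) + O)**2 = ((6 - 4*4) + 9/14)**2 = ((6 - 16) + 9/14)**2 = (-10 + 9/14)**2 = (-131/14)**2 = 17161/196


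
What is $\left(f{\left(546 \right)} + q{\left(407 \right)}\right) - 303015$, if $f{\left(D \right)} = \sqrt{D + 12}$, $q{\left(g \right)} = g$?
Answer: $-302608 + 3 \sqrt{62} \approx -3.0258 \cdot 10^{5}$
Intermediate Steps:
$f{\left(D \right)} = \sqrt{12 + D}$
$\left(f{\left(546 \right)} + q{\left(407 \right)}\right) - 303015 = \left(\sqrt{12 + 546} + 407\right) - 303015 = \left(\sqrt{558} + 407\right) - 303015 = \left(3 \sqrt{62} + 407\right) - 303015 = \left(407 + 3 \sqrt{62}\right) - 303015 = -302608 + 3 \sqrt{62}$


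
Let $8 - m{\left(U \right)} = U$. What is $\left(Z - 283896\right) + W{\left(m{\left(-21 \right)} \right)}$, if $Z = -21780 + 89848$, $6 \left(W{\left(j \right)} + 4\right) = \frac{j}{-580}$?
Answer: $- \frac{25899841}{120} \approx -2.1583 \cdot 10^{5}$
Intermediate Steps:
$m{\left(U \right)} = 8 - U$
$W{\left(j \right)} = -4 - \frac{j}{3480}$ ($W{\left(j \right)} = -4 + \frac{j \frac{1}{-580}}{6} = -4 + \frac{j \left(- \frac{1}{580}\right)}{6} = -4 + \frac{\left(- \frac{1}{580}\right) j}{6} = -4 - \frac{j}{3480}$)
$Z = 68068$
$\left(Z - 283896\right) + W{\left(m{\left(-21 \right)} \right)} = \left(68068 - 283896\right) - \left(4 + \frac{8 - -21}{3480}\right) = -215828 - \left(4 + \frac{8 + 21}{3480}\right) = -215828 - \frac{481}{120} = - \frac{25899841}{120}$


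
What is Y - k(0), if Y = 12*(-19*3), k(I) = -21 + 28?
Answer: -691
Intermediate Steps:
k(I) = 7
Y = -684 (Y = 12*(-57) = -684)
Y - k(0) = -684 - 1*7 = -684 - 7 = -691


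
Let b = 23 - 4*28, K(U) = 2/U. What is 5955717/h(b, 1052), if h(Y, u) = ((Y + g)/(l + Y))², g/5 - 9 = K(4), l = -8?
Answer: 224149365012/6889 ≈ 3.2537e+7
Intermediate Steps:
g = 95/2 (g = 45 + 5*(2/4) = 45 + 5*(2*(¼)) = 45 + 5*(½) = 45 + 5/2 = 95/2 ≈ 47.500)
b = -89 (b = 23 - 112 = -89)
h(Y, u) = (95/2 + Y)²/(-8 + Y)² (h(Y, u) = ((Y + 95/2)/(-8 + Y))² = ((95/2 + Y)/(-8 + Y))² = (95/2 + Y)²/(-8 + Y)²)
5955717/h(b, 1052) = 5955717/(((95 + 2*(-89))²/(4*(-8 - 89)²))) = 5955717/(((¼)*(95 - 178)²/(-97)²)) = 5955717/(((¼)*(1/9409)*(-83)²)) = 5955717/(((¼)*(1/9409)*6889)) = 5955717/(6889/37636) = 5955717*(37636/6889) = 224149365012/6889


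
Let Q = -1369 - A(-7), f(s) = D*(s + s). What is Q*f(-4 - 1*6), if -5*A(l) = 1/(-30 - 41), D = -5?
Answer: -9719920/71 ≈ -1.3690e+5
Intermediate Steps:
f(s) = -10*s (f(s) = -5*(s + s) = -10*s)
A(l) = 1/355 (A(l) = -1/(5*(-30 - 41)) = -⅕/(-71) = -⅕*(-1/71) = 1/355)
Q = -485996/355 (Q = -1369 - 1*1/355 = -1369 - 1/355 = -485996/355 ≈ -1369.0)
Q*f(-4 - 1*6) = -(-971992)*(-4 - 1*6)/71 = -(-971992)*(-4 - 6)/71 = -(-971992)*(-10)/71 = -485996/355*100 = -9719920/71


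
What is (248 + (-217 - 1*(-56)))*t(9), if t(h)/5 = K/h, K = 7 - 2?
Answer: 725/3 ≈ 241.67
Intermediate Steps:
K = 5
t(h) = 25/h (t(h) = 5*(5/h) = 25/h)
(248 + (-217 - 1*(-56)))*t(9) = (248 + (-217 - 1*(-56)))*(25/9) = (248 + (-217 + 56))*(25*(⅑)) = (248 - 161)*(25/9) = 87*(25/9) = 725/3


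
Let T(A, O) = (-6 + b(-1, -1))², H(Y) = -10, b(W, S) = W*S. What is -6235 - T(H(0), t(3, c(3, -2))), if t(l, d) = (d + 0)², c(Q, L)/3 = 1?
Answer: -6260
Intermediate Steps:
b(W, S) = S*W
c(Q, L) = 3 (c(Q, L) = 3*1 = 3)
t(l, d) = d²
T(A, O) = 25 (T(A, O) = (-6 - 1*(-1))² = (-6 + 1)² = (-5)² = 25)
-6235 - T(H(0), t(3, c(3, -2))) = -6235 - 1*25 = -6235 - 25 = -6260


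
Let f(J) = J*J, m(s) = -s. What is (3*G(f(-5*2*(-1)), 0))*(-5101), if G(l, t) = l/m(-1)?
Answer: -1530300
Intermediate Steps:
f(J) = J²
G(l, t) = l (G(l, t) = l/((-1*(-1))) = l/1 = l*1 = l)
(3*G(f(-5*2*(-1)), 0))*(-5101) = (3*(-5*2*(-1))²)*(-5101) = (3*(-10*(-1))²)*(-5101) = (3*10²)*(-5101) = (3*100)*(-5101) = 300*(-5101) = -1530300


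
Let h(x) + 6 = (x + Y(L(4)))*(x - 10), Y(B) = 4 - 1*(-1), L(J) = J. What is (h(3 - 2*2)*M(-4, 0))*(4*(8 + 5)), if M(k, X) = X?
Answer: 0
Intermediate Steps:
Y(B) = 5 (Y(B) = 4 + 1 = 5)
h(x) = -6 + (-10 + x)*(5 + x) (h(x) = -6 + (x + 5)*(x - 10) = -6 + (5 + x)*(-10 + x) = -6 + (-10 + x)*(5 + x))
(h(3 - 2*2)*M(-4, 0))*(4*(8 + 5)) = ((-56 + (3 - 2*2)² - 5*(3 - 2*2))*0)*(4*(8 + 5)) = ((-56 + (3 - 4)² - 5*(3 - 4))*0)*(4*13) = ((-56 + (-1)² - 5*(-1))*0)*52 = ((-56 + 1 + 5)*0)*52 = -50*0*52 = 0*52 = 0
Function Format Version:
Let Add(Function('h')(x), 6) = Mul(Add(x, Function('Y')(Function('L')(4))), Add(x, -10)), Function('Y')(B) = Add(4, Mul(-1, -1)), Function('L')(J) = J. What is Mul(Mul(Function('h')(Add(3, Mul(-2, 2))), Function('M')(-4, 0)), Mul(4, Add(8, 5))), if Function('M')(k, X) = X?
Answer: 0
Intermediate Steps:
Function('Y')(B) = 5 (Function('Y')(B) = Add(4, 1) = 5)
Function('h')(x) = Add(-6, Mul(Add(-10, x), Add(5, x))) (Function('h')(x) = Add(-6, Mul(Add(x, 5), Add(x, -10))) = Add(-6, Mul(Add(5, x), Add(-10, x))) = Add(-6, Mul(Add(-10, x), Add(5, x))))
Mul(Mul(Function('h')(Add(3, Mul(-2, 2))), Function('M')(-4, 0)), Mul(4, Add(8, 5))) = Mul(Mul(Add(-56, Pow(Add(3, Mul(-2, 2)), 2), Mul(-5, Add(3, Mul(-2, 2)))), 0), Mul(4, Add(8, 5))) = Mul(Mul(Add(-56, Pow(Add(3, -4), 2), Mul(-5, Add(3, -4))), 0), Mul(4, 13)) = Mul(Mul(Add(-56, Pow(-1, 2), Mul(-5, -1)), 0), 52) = Mul(Mul(Add(-56, 1, 5), 0), 52) = Mul(Mul(-50, 0), 52) = Mul(0, 52) = 0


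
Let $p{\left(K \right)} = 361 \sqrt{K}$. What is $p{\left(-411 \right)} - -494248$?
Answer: $494248 + 361 i \sqrt{411} \approx 4.9425 \cdot 10^{5} + 7318.6 i$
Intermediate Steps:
$p{\left(-411 \right)} - -494248 = 361 \sqrt{-411} - -494248 = 361 i \sqrt{411} + 494248 = 494248 + 361 i \sqrt{411}$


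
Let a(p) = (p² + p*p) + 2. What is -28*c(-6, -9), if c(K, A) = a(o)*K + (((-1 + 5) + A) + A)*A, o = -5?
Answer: 5208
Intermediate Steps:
a(p) = 2 + 2*p² (a(p) = (p² + p²) + 2 = 2*p² + 2 = 2 + 2*p²)
c(K, A) = 52*K + A*(4 + 2*A) (c(K, A) = (2 + 2*(-5)²)*K + (((-1 + 5) + A) + A)*A = (2 + 2*25)*K + ((4 + A) + A)*A = (2 + 50)*K + (4 + 2*A)*A = 52*K + A*(4 + 2*A))
-28*c(-6, -9) = -28*(2*(-9)² + 4*(-9) + 52*(-6)) = -28*(2*81 - 36 - 312) = -28*(162 - 36 - 312) = -28*(-186) = 5208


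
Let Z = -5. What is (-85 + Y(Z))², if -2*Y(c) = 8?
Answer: 7921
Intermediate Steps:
Y(c) = -4 (Y(c) = -½*8 = -4)
(-85 + Y(Z))² = (-85 - 4)² = (-89)² = 7921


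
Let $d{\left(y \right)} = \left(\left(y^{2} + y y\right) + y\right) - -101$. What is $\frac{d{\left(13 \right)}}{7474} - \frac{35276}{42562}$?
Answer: $- \frac{61103700}{79527097} \approx -0.76834$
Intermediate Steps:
$d{\left(y \right)} = 101 + y + 2 y^{2}$ ($d{\left(y \right)} = \left(\left(y^{2} + y^{2}\right) + y\right) + 101 = \left(2 y^{2} + y\right) + 101 = \left(y + 2 y^{2}\right) + 101 = 101 + y + 2 y^{2}$)
$\frac{d{\left(13 \right)}}{7474} - \frac{35276}{42562} = \frac{101 + 13 + 2 \cdot 13^{2}}{7474} - \frac{35276}{42562} = \left(101 + 13 + 2 \cdot 169\right) \frac{1}{7474} - \frac{17638}{21281} = \left(101 + 13 + 338\right) \frac{1}{7474} - \frac{17638}{21281} = 452 \cdot \frac{1}{7474} - \frac{17638}{21281} = \frac{226}{3737} - \frac{17638}{21281} = - \frac{61103700}{79527097}$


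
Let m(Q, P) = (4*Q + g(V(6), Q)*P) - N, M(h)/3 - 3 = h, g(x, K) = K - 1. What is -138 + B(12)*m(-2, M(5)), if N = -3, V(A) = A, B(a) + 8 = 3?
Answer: 247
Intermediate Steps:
B(a) = -5 (B(a) = -8 + 3 = -5)
g(x, K) = -1 + K
M(h) = 9 + 3*h
m(Q, P) = 3 + 4*Q + P*(-1 + Q) (m(Q, P) = (4*Q + (-1 + Q)*P) - 1*(-3) = (4*Q + P*(-1 + Q)) + 3 = 3 + 4*Q + P*(-1 + Q))
-138 + B(12)*m(-2, M(5)) = -138 - 5*(3 + 4*(-2) + (9 + 3*5)*(-1 - 2)) = -138 - 5*(3 - 8 + (9 + 15)*(-3)) = -138 - 5*(3 - 8 + 24*(-3)) = -138 - 5*(3 - 8 - 72) = -138 - 5*(-77) = -138 + 385 = 247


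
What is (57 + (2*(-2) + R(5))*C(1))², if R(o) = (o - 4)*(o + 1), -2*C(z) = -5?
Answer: 3844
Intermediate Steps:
C(z) = 5/2 (C(z) = -½*(-5) = 5/2)
R(o) = (1 + o)*(-4 + o) (R(o) = (-4 + o)*(1 + o) = (1 + o)*(-4 + o))
(57 + (2*(-2) + R(5))*C(1))² = (57 + (2*(-2) + (-4 + 5² - 3*5))*(5/2))² = (57 + (-4 + (-4 + 25 - 15))*(5/2))² = (57 + (-4 + 6)*(5/2))² = (57 + 2*(5/2))² = (57 + 5)² = 62² = 3844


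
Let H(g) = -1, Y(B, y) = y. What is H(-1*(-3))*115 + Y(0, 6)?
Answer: -109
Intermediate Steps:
H(-1*(-3))*115 + Y(0, 6) = -1*115 + 6 = -115 + 6 = -109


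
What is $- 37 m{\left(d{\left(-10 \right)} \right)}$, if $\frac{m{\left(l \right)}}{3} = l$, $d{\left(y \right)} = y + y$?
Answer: $2220$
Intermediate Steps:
$d{\left(y \right)} = 2 y$
$m{\left(l \right)} = 3 l$
$- 37 m{\left(d{\left(-10 \right)} \right)} = - 37 \cdot 3 \cdot 2 \left(-10\right) = - 37 \cdot 3 \left(-20\right) = \left(-37\right) \left(-60\right) = 2220$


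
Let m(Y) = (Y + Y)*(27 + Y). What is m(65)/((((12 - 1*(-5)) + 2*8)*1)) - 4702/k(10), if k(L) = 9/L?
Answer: -481340/99 ≈ -4862.0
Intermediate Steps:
m(Y) = 2*Y*(27 + Y) (m(Y) = (2*Y)*(27 + Y) = 2*Y*(27 + Y))
m(65)/((((12 - 1*(-5)) + 2*8)*1)) - 4702/k(10) = (2*65*(27 + 65))/((((12 - 1*(-5)) + 2*8)*1)) - 4702/(9/10) = (2*65*92)/((((12 + 5) + 16)*1)) - 4702/(9*(1/10)) = 11960/(((17 + 16)*1)) - 4702/9/10 = 11960/((33*1)) - 4702*10/9 = 11960/33 - 47020/9 = -481340/99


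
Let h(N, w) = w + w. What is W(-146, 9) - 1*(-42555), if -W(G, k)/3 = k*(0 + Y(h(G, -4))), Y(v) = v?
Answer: 42771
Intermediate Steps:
h(N, w) = 2*w
W(G, k) = 24*k (W(G, k) = -3*k*(0 + 2*(-4)) = -3*k*(0 - 8) = -3*k*(-8) = -(-24)*k = 24*k)
W(-146, 9) - 1*(-42555) = 24*9 - 1*(-42555) = 216 + 42555 = 42771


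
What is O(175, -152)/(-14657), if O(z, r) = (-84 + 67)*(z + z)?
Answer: 5950/14657 ≈ 0.40595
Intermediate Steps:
O(z, r) = -34*z
O(175, -152)/(-14657) = -34*175/(-14657) = -5950*(-1/14657) = 5950/14657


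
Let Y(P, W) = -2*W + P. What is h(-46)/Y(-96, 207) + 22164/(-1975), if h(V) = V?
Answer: -1121279/100725 ≈ -11.132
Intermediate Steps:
Y(P, W) = P - 2*W
h(-46)/Y(-96, 207) + 22164/(-1975) = -46/(-96 - 2*207) + 22164/(-1975) = -46/(-96 - 414) + 22164*(-1/1975) = -46/(-510) - 22164/1975 = -46*(-1/510) - 22164/1975 = 23/255 - 22164/1975 = -1121279/100725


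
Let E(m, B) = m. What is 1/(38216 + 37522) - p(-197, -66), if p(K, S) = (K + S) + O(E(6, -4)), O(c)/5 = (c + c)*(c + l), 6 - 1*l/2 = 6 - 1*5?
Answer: -52789385/75738 ≈ -697.00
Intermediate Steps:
l = 10 (l = 12 - 2*(6 - 1*5) = 12 - 2*(6 - 5) = 12 - 2*1 = 12 - 2 = 10)
O(c) = 10*c*(10 + c) (O(c) = 5*((c + c)*(c + 10)) = 5*((2*c)*(10 + c)) = 5*(2*c*(10 + c)) = 10*c*(10 + c))
p(K, S) = 960 + K + S (p(K, S) = (K + S) + 10*6*(10 + 6) = (K + S) + 10*6*16 = (K + S) + 960 = 960 + K + S)
1/(38216 + 37522) - p(-197, -66) = 1/(38216 + 37522) - (960 - 197 - 66) = 1/75738 - 1*697 = 1/75738 - 697 = -52789385/75738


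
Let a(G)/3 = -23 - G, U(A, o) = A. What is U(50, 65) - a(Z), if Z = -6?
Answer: 101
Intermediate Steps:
a(G) = -69 - 3*G (a(G) = 3*(-23 - G) = -69 - 3*G)
U(50, 65) - a(Z) = 50 - (-69 - 3*(-6)) = 50 - (-69 + 18) = 50 - 1*(-51) = 50 + 51 = 101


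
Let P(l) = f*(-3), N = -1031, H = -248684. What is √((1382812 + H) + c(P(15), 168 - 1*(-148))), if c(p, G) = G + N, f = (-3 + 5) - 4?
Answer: √1133413 ≈ 1064.6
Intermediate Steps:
f = -2 (f = 2 - 4 = -2)
P(l) = 6 (P(l) = -2*(-3) = 6)
c(p, G) = -1031 + G (c(p, G) = G - 1031 = -1031 + G)
√((1382812 + H) + c(P(15), 168 - 1*(-148))) = √((1382812 - 248684) + (-1031 + (168 - 1*(-148)))) = √(1134128 + (-1031 + (168 + 148))) = √(1134128 + (-1031 + 316)) = √(1134128 - 715) = √1133413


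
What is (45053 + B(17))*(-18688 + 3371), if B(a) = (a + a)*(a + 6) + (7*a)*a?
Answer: -733040986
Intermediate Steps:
B(a) = 7*a² + 2*a*(6 + a) (B(a) = (2*a)*(6 + a) + 7*a² = 2*a*(6 + a) + 7*a² = 7*a² + 2*a*(6 + a))
(45053 + B(17))*(-18688 + 3371) = (45053 + 3*17*(4 + 3*17))*(-18688 + 3371) = (45053 + 3*17*(4 + 51))*(-15317) = (45053 + 3*17*55)*(-15317) = (45053 + 2805)*(-15317) = 47858*(-15317) = -733040986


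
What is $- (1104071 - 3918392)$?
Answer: $2814321$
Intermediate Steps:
$- (1104071 - 3918392) = \left(-1\right) \left(-2814321\right) = 2814321$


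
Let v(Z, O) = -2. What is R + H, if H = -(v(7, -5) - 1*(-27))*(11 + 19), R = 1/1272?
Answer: -953999/1272 ≈ -750.00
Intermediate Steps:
R = 1/1272 ≈ 0.00078616
H = -750 (H = -(-2 - 1*(-27))*(11 + 19) = -(-2 + 27)*30 = -25*30 = -1*750 = -750)
R + H = 1/1272 - 750 = -953999/1272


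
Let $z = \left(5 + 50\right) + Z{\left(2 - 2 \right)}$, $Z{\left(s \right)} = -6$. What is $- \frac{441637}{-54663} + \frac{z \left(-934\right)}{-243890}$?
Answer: $\frac{7872325342}{952268505} \approx 8.2669$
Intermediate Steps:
$z = 49$ ($z = \left(5 + 50\right) - 6 = 55 - 6 = 49$)
$- \frac{441637}{-54663} + \frac{z \left(-934\right)}{-243890} = - \frac{441637}{-54663} + \frac{49 \left(-934\right)}{-243890} = \left(-441637\right) \left(- \frac{1}{54663}\right) - - \frac{22883}{121945} = \frac{63091}{7809} + \frac{22883}{121945} = \frac{7872325342}{952268505}$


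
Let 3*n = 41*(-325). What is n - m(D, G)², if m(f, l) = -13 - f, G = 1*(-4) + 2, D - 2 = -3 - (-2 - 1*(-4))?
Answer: -13625/3 ≈ -4541.7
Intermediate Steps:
D = -3 (D = 2 + (-3 - (-2 - 1*(-4))) = 2 + (-3 - (-2 + 4)) = 2 + (-3 - 1*2) = 2 + (-3 - 2) = 2 - 5 = -3)
G = -2 (G = -4 + 2 = -2)
n = -13325/3 (n = (41*(-325))/3 = (⅓)*(-13325) = -13325/3 ≈ -4441.7)
n - m(D, G)² = -13325/3 - (-13 - 1*(-3))² = -13325/3 - (-13 + 3)² = -13325/3 - 1*(-10)² = -13325/3 - 1*100 = -13325/3 - 100 = -13625/3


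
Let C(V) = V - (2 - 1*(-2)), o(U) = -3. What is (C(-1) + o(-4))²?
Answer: 64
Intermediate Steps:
C(V) = -4 + V (C(V) = V - (2 + 2) = V - 1*4 = V - 4 = -4 + V)
(C(-1) + o(-4))² = ((-4 - 1) - 3)² = (-5 - 3)² = (-8)² = 64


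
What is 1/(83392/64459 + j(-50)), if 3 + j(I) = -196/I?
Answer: 1611475/3567357 ≈ 0.45173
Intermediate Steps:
j(I) = -3 - 196/I
1/(83392/64459 + j(-50)) = 1/(83392/64459 + (-3 - 196/(-50))) = 1/(83392*(1/64459) + (-3 - 196*(-1/50))) = 1/(83392/64459 + (-3 + 98/25)) = 1/(83392/64459 + 23/25) = 1/(3567357/1611475) = 1611475/3567357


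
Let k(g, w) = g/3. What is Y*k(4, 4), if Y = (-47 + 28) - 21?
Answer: -160/3 ≈ -53.333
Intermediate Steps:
k(g, w) = g/3 (k(g, w) = g*(1/3) = g/3)
Y = -40 (Y = -19 - 21 = -40)
Y*k(4, 4) = -40*4/3 = -160/3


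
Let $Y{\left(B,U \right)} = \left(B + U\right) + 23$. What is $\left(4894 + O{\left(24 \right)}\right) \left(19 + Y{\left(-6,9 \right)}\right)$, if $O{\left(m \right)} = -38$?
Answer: $218520$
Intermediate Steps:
$Y{\left(B,U \right)} = 23 + B + U$
$\left(4894 + O{\left(24 \right)}\right) \left(19 + Y{\left(-6,9 \right)}\right) = \left(4894 - 38\right) \left(19 + \left(23 - 6 + 9\right)\right) = 4856 \left(19 + 26\right) = 4856 \cdot 45 = 218520$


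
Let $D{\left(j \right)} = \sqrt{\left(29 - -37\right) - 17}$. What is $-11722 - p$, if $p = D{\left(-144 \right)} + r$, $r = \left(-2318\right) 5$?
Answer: $-139$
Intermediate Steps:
$r = -11590$
$D{\left(j \right)} = 7$ ($D{\left(j \right)} = \sqrt{\left(29 + 37\right) - 17} = \sqrt{66 - 17} = \sqrt{49} = 7$)
$p = -11583$ ($p = 7 - 11590 = -11583$)
$-11722 - p = -11722 - -11583 = -11722 + 11583 = -139$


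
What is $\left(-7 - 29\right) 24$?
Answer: $-864$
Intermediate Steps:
$\left(-7 - 29\right) 24 = \left(-36\right) 24 = -864$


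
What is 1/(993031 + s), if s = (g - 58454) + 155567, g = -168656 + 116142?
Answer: 1/1037630 ≈ 9.6374e-7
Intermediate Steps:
g = -52514
s = 44599 (s = (-52514 - 58454) + 155567 = -110968 + 155567 = 44599)
1/(993031 + s) = 1/(993031 + 44599) = 1/1037630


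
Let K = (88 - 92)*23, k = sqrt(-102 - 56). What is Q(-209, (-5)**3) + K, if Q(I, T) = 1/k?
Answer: -92 - I*sqrt(158)/158 ≈ -92.0 - 0.079556*I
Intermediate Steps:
k = I*sqrt(158) (k = sqrt(-158) = I*sqrt(158) ≈ 12.57*I)
Q(I, T) = -I*sqrt(158)/158 (Q(I, T) = 1/(I*sqrt(158)) = -I*sqrt(158)/158)
K = -92 (K = -4*23 = -92)
Q(-209, (-5)**3) + K = -I*sqrt(158)/158 - 92 = -92 - I*sqrt(158)/158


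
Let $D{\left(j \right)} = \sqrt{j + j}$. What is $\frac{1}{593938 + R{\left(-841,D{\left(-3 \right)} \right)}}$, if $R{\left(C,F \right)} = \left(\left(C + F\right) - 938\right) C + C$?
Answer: $\frac{348206}{727485217897} + \frac{841 i \sqrt{6}}{4364911307382} \approx 4.7864 \cdot 10^{-7} + 4.7195 \cdot 10^{-10} i$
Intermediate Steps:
$D{\left(j \right)} = \sqrt{2} \sqrt{j}$ ($D{\left(j \right)} = \sqrt{2 j} = \sqrt{2} \sqrt{j}$)
$R{\left(C,F \right)} = C + C \left(-938 + C + F\right)$ ($R{\left(C,F \right)} = \left(-938 + C + F\right) C + C = C \left(-938 + C + F\right) + C = C + C \left(-938 + C + F\right)$)
$\frac{1}{593938 + R{\left(-841,D{\left(-3 \right)} \right)}} = \frac{1}{593938 - 841 \left(-937 - 841 + \sqrt{2} \sqrt{-3}\right)} = \frac{1}{593938 - 841 \left(-937 - 841 + \sqrt{2} i \sqrt{3}\right)} = \frac{1}{593938 - 841 \left(-937 - 841 + i \sqrt{6}\right)} = \frac{1}{593938 - 841 \left(-1778 + i \sqrt{6}\right)} = \frac{1}{593938 + \left(1495298 - 841 i \sqrt{6}\right)} = \frac{1}{2089236 - 841 i \sqrt{6}}$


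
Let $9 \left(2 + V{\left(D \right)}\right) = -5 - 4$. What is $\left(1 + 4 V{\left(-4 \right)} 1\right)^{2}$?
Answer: $121$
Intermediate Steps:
$V{\left(D \right)} = -3$ ($V{\left(D \right)} = -2 + \frac{-5 - 4}{9} = -2 + \frac{1}{9} \left(-9\right) = -2 - 1 = -3$)
$\left(1 + 4 V{\left(-4 \right)} 1\right)^{2} = \left(1 + 4 \left(-3\right) 1\right)^{2} = \left(1 - 12\right)^{2} = \left(-11\right)^{2} = 121$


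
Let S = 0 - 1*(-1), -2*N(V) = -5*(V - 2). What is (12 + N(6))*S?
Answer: 22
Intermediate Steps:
N(V) = -5 + 5*V/2 (N(V) = -(-5)*(V - 2)/2 = -(-5)*(-2 + V)/2 = -(10 - 5*V)/2 = -5 + 5*V/2)
S = 1 (S = 0 + 1 = 1)
(12 + N(6))*S = (12 + (-5 + (5/2)*6))*1 = (12 + (-5 + 15))*1 = (12 + 10)*1 = 22*1 = 22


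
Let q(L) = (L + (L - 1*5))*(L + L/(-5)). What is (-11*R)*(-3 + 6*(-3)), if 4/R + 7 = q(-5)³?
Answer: 924/215993 ≈ 0.0042779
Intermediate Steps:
q(L) = 4*L*(-5 + 2*L)/5 (q(L) = (L + (L - 5))*(L + L*(-⅕)) = (L + (-5 + L))*(L - L/5) = (-5 + 2*L)*(4*L/5) = 4*L*(-5 + 2*L)/5)
R = 4/215993 (R = 4/(-7 + ((⅘)*(-5)*(-5 + 2*(-5)))³) = 4/(-7 + ((⅘)*(-5)*(-5 - 10))³) = 4/(-7 + ((⅘)*(-5)*(-15))³) = 4/(-7 + 60³) = 4/(-7 + 216000) = 4/215993 ≈ 1.8519e-5)
(-11*R)*(-3 + 6*(-3)) = (-11*4/215993)*(-3 + 6*(-3)) = -44*(-3 - 18)/215993 = -44/215993*(-21) = 924/215993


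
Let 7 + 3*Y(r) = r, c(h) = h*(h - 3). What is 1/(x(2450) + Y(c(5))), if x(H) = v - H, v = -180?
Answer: -1/2629 ≈ -0.00038037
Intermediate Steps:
c(h) = h*(-3 + h)
Y(r) = -7/3 + r/3
x(H) = -180 - H
1/(x(2450) + Y(c(5))) = 1/((-180 - 1*2450) + (-7/3 + (5*(-3 + 5))/3)) = 1/((-180 - 2450) + (-7/3 + (5*2)/3)) = 1/(-2630 + (-7/3 + (1/3)*10)) = 1/(-2630 + (-7/3 + 10/3)) = 1/(-2630 + 1) = 1/(-2629) = -1/2629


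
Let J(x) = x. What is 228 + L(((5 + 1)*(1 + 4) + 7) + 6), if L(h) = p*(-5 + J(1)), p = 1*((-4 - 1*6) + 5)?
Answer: 248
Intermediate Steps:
p = -5 (p = 1*((-4 - 6) + 5) = 1*(-10 + 5) = 1*(-5) = -5)
L(h) = 20 (L(h) = -5*(-5 + 1) = -5*(-4) = 20)
228 + L(((5 + 1)*(1 + 4) + 7) + 6) = 228 + 20 = 248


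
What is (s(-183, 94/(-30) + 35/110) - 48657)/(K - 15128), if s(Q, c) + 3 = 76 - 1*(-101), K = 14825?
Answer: 16161/101 ≈ 160.01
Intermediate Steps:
s(Q, c) = 174 (s(Q, c) = -3 + (76 - 1*(-101)) = -3 + (76 + 101) = -3 + 177 = 174)
(s(-183, 94/(-30) + 35/110) - 48657)/(K - 15128) = (174 - 48657)/(14825 - 15128) = -48483/(-303) = -48483*(-1/303) = 16161/101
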